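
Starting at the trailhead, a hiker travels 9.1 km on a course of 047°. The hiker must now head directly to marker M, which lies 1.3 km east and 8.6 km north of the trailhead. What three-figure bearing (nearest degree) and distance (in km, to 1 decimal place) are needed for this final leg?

Leg 1 (047°, 9.1 km): east 9.1 sin 47° = 6.66, north 9.1 cos 47° = 6.21
Current position: (6.66, 6.21). Target: (1.3, 8.6). Remaining: Δeast = -5.36, Δnorth = 2.39.
Bearing = atan2(-5.36, 2.39) mod 360° = 294.08°; distance = √((-5.36)² + (2.39)²) = 5.866 km.

294°, 5.9 km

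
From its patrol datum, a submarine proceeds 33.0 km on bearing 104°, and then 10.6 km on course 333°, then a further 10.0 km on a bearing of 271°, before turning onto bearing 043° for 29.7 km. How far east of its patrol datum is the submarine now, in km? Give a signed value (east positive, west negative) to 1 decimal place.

Leg 1 (104°, 33.0 km): east 33.0 sin 104° = 32.02, north 33.0 cos 104° = -7.98
Leg 2 (333°, 10.6 km): east 10.6 sin 333° = -4.81, north 10.6 cos 333° = 9.44
Leg 3 (271°, 10.0 km): east 10.0 sin 271° = -10.00, north 10.0 cos 271° = 0.17
Leg 4 (043°, 29.7 km): east 29.7 sin 43° = 20.26, north 29.7 cos 43° = 21.72
Net east component: 37.46 km.

37.5 km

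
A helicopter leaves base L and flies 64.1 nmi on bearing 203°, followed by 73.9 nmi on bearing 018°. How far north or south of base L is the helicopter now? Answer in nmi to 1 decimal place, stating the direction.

Leg 1 (203°, 64.1 nmi): east 64.1 sin 203° = -25.05, north 64.1 cos 203° = -59.00
Leg 2 (018°, 73.9 nmi): east 73.9 sin 18° = 22.84, north 73.9 cos 18° = 70.28
Net north component: 11.28 nmi.

11.3 nmi north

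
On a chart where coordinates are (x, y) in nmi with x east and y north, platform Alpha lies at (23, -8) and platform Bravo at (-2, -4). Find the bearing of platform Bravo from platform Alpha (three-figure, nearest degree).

279°

Δeast = -2 − 23 = -25.00; Δnorth = -4 − -8 = 4.00.
Bearing = atan2(Δeast, Δnorth) mod 360° = 279.09° ≈ 279°.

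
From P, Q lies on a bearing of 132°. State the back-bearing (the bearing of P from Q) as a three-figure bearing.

312°

Back-bearing = 132° + 180° = 312°.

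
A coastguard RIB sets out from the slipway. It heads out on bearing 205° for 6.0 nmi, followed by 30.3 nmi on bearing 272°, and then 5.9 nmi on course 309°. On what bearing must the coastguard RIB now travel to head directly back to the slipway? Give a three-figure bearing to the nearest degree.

089°

Leg 1 (205°, 6.0 nmi): east 6.0 sin 205° = -2.54, north 6.0 cos 205° = -5.44
Leg 2 (272°, 30.3 nmi): east 30.3 sin 272° = -30.28, north 30.3 cos 272° = 1.06
Leg 3 (309°, 5.9 nmi): east 5.9 sin 309° = -4.59, north 5.9 cos 309° = 3.71
Net displacement: -37.40 east, -0.67 north. Direction back to start is (37.40, 0.67): bearing = atan2(37.40, 0.67) mod 360° = 88.98° ≈ 089°.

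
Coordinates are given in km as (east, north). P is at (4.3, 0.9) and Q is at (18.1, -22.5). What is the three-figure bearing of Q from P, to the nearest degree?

149°

Δeast = 18.1 − 4.3 = 13.80; Δnorth = -22.5 − 0.9 = -23.40.
Bearing = atan2(Δeast, Δnorth) mod 360° = 149.47° ≈ 149°.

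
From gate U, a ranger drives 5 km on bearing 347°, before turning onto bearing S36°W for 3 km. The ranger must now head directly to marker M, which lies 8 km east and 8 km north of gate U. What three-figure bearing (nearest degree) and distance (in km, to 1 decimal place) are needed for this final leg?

Leg 1 (347°, 5 km): east 5 sin 347° = -1.12, north 5 cos 347° = 4.87
Leg 2 (S36°W, 3 km): east 3 sin 216° = -1.76, north 3 cos 216° = -2.43
Current position: (-2.89, 2.44). Target: (8, 8). Remaining: Δeast = 10.89, Δnorth = 5.56.
Bearing = atan2(10.89, 5.56) mod 360° = 62.97°; distance = √((10.89)² + (5.56)²) = 12.223 km.

063°, 12.2 km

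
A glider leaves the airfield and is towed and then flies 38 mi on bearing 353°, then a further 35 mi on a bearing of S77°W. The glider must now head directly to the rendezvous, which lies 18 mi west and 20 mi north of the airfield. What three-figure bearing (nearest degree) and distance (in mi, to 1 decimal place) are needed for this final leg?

Leg 1 (353°, 38 mi): east 38 sin 353° = -4.63, north 38 cos 353° = 37.72
Leg 2 (S77°W, 35 mi): east 35 sin 257° = -34.10, north 35 cos 257° = -7.87
Current position: (-38.73, 29.84). Target: (-18, 20). Remaining: Δeast = 20.73, Δnorth = -9.84.
Bearing = atan2(20.73, -9.84) mod 360° = 115.40°; distance = √((20.73)² + (-9.84)²) = 22.952 mi.

115°, 23.0 mi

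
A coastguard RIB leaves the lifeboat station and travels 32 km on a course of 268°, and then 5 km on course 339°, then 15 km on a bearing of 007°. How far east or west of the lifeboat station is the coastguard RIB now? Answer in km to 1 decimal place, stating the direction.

Leg 1 (268°, 32 km): east 32 sin 268° = -31.98, north 32 cos 268° = -1.12
Leg 2 (339°, 5 km): east 5 sin 339° = -1.79, north 5 cos 339° = 4.67
Leg 3 (007°, 15 km): east 15 sin 7° = 1.83, north 15 cos 7° = 14.89
Net east component: -31.94 km.

31.9 km west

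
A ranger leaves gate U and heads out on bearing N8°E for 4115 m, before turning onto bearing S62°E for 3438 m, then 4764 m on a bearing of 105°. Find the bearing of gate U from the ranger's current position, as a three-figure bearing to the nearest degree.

261°

Leg 1 (N8°E, 4115 m): east 4115 sin 8° = 572.70, north 4115 cos 8° = 4074.95
Leg 2 (S62°E, 3438 m): east 3438 sin 118° = 3035.57, north 3438 cos 118° = -1614.04
Leg 3 (105°, 4764 m): east 4764 sin 105° = 4601.67, north 4764 cos 105° = -1233.01
Net displacement: 8209.94 east, 1227.90 north. Direction back to start is (-8209.94, -1227.90): bearing = atan2(-8209.94, -1227.90) mod 360° = 261.49° ≈ 261°.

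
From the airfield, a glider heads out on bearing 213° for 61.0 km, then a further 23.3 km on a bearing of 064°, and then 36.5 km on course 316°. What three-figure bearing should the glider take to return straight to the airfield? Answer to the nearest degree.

Leg 1 (213°, 61.0 km): east 61.0 sin 213° = -33.22, north 61.0 cos 213° = -51.16
Leg 2 (064°, 23.3 km): east 23.3 sin 64° = 20.94, north 23.3 cos 64° = 10.21
Leg 3 (316°, 36.5 km): east 36.5 sin 316° = -25.36, north 36.5 cos 316° = 26.26
Net displacement: -37.64 east, -14.69 north. Direction back to start is (37.64, 14.69): bearing = atan2(37.64, 14.69) mod 360° = 68.68° ≈ 069°.

069°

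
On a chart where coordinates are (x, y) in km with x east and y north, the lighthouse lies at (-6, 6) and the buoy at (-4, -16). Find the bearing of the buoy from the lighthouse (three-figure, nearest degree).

175°

Δeast = -4 − -6 = 2.00; Δnorth = -16 − 6 = -22.00.
Bearing = atan2(Δeast, Δnorth) mod 360° = 174.81° ≈ 175°.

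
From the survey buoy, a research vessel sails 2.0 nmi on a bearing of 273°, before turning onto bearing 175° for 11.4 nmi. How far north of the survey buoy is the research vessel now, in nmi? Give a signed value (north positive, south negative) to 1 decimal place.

Leg 1 (273°, 2.0 nmi): east 2.0 sin 273° = -2.00, north 2.0 cos 273° = 0.10
Leg 2 (175°, 11.4 nmi): east 11.4 sin 175° = 0.99, north 11.4 cos 175° = -11.36
Net north component: -11.25 nmi.

-11.3 nmi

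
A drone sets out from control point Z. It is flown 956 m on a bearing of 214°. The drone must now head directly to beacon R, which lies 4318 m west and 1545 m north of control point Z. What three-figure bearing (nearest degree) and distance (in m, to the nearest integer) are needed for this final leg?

Leg 1 (214°, 956 m): east 956 sin 214° = -534.59, north 956 cos 214° = -792.56
Current position: (-534.59, -792.56). Target: (-4318, 1545). Remaining: Δeast = -3783.41, Δnorth = 2337.56.
Bearing = atan2(-3783.41, 2337.56) mod 360° = 301.71°; distance = √((-3783.41)² + (2337.56)²) = 4447.290 m.

302°, 4447 m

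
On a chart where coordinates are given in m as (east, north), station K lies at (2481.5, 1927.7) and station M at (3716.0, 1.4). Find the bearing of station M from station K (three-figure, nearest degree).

147°

Δeast = 3716.0 − 2481.5 = 1234.50; Δnorth = 1.4 − 1927.7 = -1926.30.
Bearing = atan2(Δeast, Δnorth) mod 360° = 147.35° ≈ 147°.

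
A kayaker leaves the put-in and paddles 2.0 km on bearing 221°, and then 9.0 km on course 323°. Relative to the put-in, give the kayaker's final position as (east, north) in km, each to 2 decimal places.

(-6.73, 5.68)

Leg 1 (221°, 2.0 km): east 2.0 sin 221° = -1.31, north 2.0 cos 221° = -1.51
Leg 2 (323°, 9.0 km): east 9.0 sin 323° = -5.42, north 9.0 cos 323° = 7.19
Summing: -6.73 km east, 5.68 km north → (-6.73, 5.68).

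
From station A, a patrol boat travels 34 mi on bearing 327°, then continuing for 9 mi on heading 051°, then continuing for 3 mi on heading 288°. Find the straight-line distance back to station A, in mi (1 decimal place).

Leg 1 (327°, 34 mi): east 34 sin 327° = -18.52, north 34 cos 327° = 28.51
Leg 2 (051°, 9 mi): east 9 sin 51° = 6.99, north 9 cos 51° = 5.66
Leg 3 (288°, 3 mi): east 3 sin 288° = -2.85, north 3 cos 288° = 0.93
Net: -14.38 east, 35.11 north. Distance = √((-14.38)² + (35.11)²) = 37.935 mi.

37.9 mi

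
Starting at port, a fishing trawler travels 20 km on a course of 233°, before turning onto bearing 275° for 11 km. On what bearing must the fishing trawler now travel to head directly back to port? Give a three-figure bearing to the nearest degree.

068°

Leg 1 (233°, 20 km): east 20 sin 233° = -15.97, north 20 cos 233° = -12.04
Leg 2 (275°, 11 km): east 11 sin 275° = -10.96, north 11 cos 275° = 0.96
Net displacement: -26.93 east, -11.08 north. Direction back to start is (26.93, 11.08): bearing = atan2(26.93, 11.08) mod 360° = 67.64° ≈ 068°.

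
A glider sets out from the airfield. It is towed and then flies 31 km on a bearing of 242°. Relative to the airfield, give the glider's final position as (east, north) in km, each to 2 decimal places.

Leg 1 (242°, 31 km): east 31 sin 242° = -27.37, north 31 cos 242° = -14.55
Summing: -27.37 km east, -14.55 km north → (-27.37, -14.55).

(-27.37, -14.55)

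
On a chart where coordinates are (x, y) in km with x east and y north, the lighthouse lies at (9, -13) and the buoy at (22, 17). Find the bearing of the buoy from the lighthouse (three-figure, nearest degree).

Δeast = 22 − 9 = 13.00; Δnorth = 17 − -13 = 30.00.
Bearing = atan2(Δeast, Δnorth) mod 360° = 23.43° ≈ 023°.

023°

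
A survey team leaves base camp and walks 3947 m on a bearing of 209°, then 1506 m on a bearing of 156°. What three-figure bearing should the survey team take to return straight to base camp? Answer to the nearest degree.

Leg 1 (209°, 3947 m): east 3947 sin 209° = -1913.54, north 3947 cos 209° = -3452.12
Leg 2 (156°, 1506 m): east 1506 sin 156° = 612.55, north 1506 cos 156° = -1375.80
Net displacement: -1301.00 east, -4827.92 north. Direction back to start is (1301.00, 4827.92): bearing = atan2(1301.00, 4827.92) mod 360° = 15.08° ≈ 015°.

015°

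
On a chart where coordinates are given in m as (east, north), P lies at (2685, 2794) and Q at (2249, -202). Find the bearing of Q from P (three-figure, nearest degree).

Δeast = 2249 − 2685 = -436.00; Δnorth = -202 − 2794 = -2996.00.
Bearing = atan2(Δeast, Δnorth) mod 360° = 188.28° ≈ 188°.

188°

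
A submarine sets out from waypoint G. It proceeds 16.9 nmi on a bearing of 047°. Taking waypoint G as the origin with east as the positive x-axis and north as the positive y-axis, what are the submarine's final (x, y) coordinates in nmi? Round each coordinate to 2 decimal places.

(12.36, 11.53)

Leg 1 (047°, 16.9 nmi): east 16.9 sin 47° = 12.36, north 16.9 cos 47° = 11.53
Summing: 12.36 nmi east, 11.53 nmi north → (12.36, 11.53).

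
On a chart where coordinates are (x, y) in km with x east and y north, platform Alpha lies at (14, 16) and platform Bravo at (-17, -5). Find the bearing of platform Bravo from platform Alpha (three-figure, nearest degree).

Δeast = -17 − 14 = -31.00; Δnorth = -5 − 16 = -21.00.
Bearing = atan2(Δeast, Δnorth) mod 360° = 235.89° ≈ 236°.

236°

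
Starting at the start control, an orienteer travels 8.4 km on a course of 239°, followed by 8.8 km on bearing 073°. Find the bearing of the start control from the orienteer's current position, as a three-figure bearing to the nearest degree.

325°

Leg 1 (239°, 8.4 km): east 8.4 sin 239° = -7.20, north 8.4 cos 239° = -4.33
Leg 2 (073°, 8.8 km): east 8.8 sin 73° = 8.42, north 8.8 cos 73° = 2.57
Net displacement: 1.22 east, -1.75 north. Direction back to start is (-1.22, 1.75): bearing = atan2(-1.22, 1.75) mod 360° = 325.28° ≈ 325°.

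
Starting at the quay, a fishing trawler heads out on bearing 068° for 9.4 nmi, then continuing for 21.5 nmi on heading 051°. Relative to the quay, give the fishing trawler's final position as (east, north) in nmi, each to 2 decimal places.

Leg 1 (068°, 9.4 nmi): east 9.4 sin 68° = 8.72, north 9.4 cos 68° = 3.52
Leg 2 (051°, 21.5 nmi): east 21.5 sin 51° = 16.71, north 21.5 cos 51° = 13.53
Summing: 25.42 nmi east, 17.05 nmi north → (25.42, 17.05).

(25.42, 17.05)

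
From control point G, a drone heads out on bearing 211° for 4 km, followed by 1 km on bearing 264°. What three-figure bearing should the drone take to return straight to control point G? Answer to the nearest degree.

041°

Leg 1 (211°, 4 km): east 4 sin 211° = -2.06, north 4 cos 211° = -3.43
Leg 2 (264°, 1 km): east 1 sin 264° = -0.99, north 1 cos 264° = -0.10
Net displacement: -3.05 east, -3.53 north. Direction back to start is (3.05, 3.53): bearing = atan2(3.05, 3.53) mod 360° = 40.85° ≈ 041°.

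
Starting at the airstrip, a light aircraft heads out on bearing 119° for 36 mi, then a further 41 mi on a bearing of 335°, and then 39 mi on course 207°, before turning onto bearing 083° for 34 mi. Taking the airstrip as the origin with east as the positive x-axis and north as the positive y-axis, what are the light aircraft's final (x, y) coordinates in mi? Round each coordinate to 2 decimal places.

Leg 1 (119°, 36 mi): east 36 sin 119° = 31.49, north 36 cos 119° = -17.45
Leg 2 (335°, 41 mi): east 41 sin 335° = -17.33, north 41 cos 335° = 37.16
Leg 3 (207°, 39 mi): east 39 sin 207° = -17.71, north 39 cos 207° = -34.75
Leg 4 (083°, 34 mi): east 34 sin 83° = 33.75, north 34 cos 83° = 4.14
Summing: 30.20 mi east, -10.90 mi north → (30.20, -10.90).

(30.20, -10.90)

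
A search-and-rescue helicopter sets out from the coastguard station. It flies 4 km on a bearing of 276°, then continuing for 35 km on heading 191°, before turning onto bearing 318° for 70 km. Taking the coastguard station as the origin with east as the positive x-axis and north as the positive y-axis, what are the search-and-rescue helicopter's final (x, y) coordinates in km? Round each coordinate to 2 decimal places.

Leg 1 (276°, 4 km): east 4 sin 276° = -3.98, north 4 cos 276° = 0.42
Leg 2 (191°, 35 km): east 35 sin 191° = -6.68, north 35 cos 191° = -34.36
Leg 3 (318°, 70 km): east 70 sin 318° = -46.84, north 70 cos 318° = 52.02
Summing: -57.50 km east, 18.08 km north → (-57.50, 18.08).

(-57.50, 18.08)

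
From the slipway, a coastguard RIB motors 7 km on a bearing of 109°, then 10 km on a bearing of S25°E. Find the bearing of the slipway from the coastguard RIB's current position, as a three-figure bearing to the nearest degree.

316°

Leg 1 (109°, 7 km): east 7 sin 109° = 6.62, north 7 cos 109° = -2.28
Leg 2 (S25°E, 10 km): east 10 sin 155° = 4.23, north 10 cos 155° = -9.06
Net displacement: 10.84 east, -11.34 north. Direction back to start is (-10.84, 11.34): bearing = atan2(-10.84, 11.34) mod 360° = 316.28° ≈ 316°.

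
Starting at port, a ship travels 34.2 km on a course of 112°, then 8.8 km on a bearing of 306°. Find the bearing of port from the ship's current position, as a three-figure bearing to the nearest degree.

Leg 1 (112°, 34.2 km): east 34.2 sin 112° = 31.71, north 34.2 cos 112° = -12.81
Leg 2 (306°, 8.8 km): east 8.8 sin 306° = -7.12, north 8.8 cos 306° = 5.17
Net displacement: 24.59 east, -7.64 north. Direction back to start is (-24.59, 7.64): bearing = atan2(-24.59, 7.64) mod 360° = 287.26° ≈ 287°.

287°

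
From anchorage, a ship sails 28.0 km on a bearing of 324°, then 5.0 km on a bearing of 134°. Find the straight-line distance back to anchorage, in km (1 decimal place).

Leg 1 (324°, 28.0 km): east 28.0 sin 324° = -16.46, north 28.0 cos 324° = 22.65
Leg 2 (134°, 5.0 km): east 5.0 sin 134° = 3.60, north 5.0 cos 134° = -3.47
Net: -12.86 east, 19.18 north. Distance = √((-12.86)² + (19.18)²) = 23.092 km.

23.1 km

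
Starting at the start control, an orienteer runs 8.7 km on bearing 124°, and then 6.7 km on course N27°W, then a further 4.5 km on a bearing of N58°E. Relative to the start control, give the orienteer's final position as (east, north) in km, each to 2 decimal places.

Leg 1 (124°, 8.7 km): east 8.7 sin 124° = 7.21, north 8.7 cos 124° = -4.86
Leg 2 (N27°W, 6.7 km): east 6.7 sin 333° = -3.04, north 6.7 cos 333° = 5.97
Leg 3 (N58°E, 4.5 km): east 4.5 sin 58° = 3.82, north 4.5 cos 58° = 2.38
Summing: 7.99 km east, 3.49 km north → (7.99, 3.49).

(7.99, 3.49)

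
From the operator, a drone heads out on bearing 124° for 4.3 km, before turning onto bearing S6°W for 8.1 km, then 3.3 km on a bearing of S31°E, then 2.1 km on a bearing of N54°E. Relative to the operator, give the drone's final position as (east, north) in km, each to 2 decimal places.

Leg 1 (124°, 4.3 km): east 4.3 sin 124° = 3.56, north 4.3 cos 124° = -2.40
Leg 2 (S6°W, 8.1 km): east 8.1 sin 186° = -0.85, north 8.1 cos 186° = -8.06
Leg 3 (S31°E, 3.3 km): east 3.3 sin 149° = 1.70, north 3.3 cos 149° = -2.83
Leg 4 (N54°E, 2.1 km): east 2.1 sin 54° = 1.70, north 2.1 cos 54° = 1.23
Summing: 6.12 km east, -12.05 km north → (6.12, -12.05).

(6.12, -12.05)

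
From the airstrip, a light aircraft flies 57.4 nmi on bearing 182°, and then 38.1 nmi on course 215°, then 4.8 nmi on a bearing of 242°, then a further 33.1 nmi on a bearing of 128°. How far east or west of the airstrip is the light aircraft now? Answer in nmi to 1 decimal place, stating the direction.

Leg 1 (182°, 57.4 nmi): east 57.4 sin 182° = -2.00, north 57.4 cos 182° = -57.37
Leg 2 (215°, 38.1 nmi): east 38.1 sin 215° = -21.85, north 38.1 cos 215° = -31.21
Leg 3 (242°, 4.8 nmi): east 4.8 sin 242° = -4.24, north 4.8 cos 242° = -2.25
Leg 4 (128°, 33.1 nmi): east 33.1 sin 128° = 26.08, north 33.1 cos 128° = -20.38
Net east component: -2.01 nmi.

2.0 nmi west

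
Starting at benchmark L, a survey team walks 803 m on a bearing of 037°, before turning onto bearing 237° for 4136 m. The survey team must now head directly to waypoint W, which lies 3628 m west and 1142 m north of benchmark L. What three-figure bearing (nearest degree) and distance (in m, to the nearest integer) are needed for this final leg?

Leg 1 (037°, 803 m): east 803 sin 37° = 483.26, north 803 cos 37° = 641.30
Leg 2 (237°, 4136 m): east 4136 sin 237° = -3468.74, north 4136 cos 237° = -2252.63
Current position: (-2985.48, -1611.32). Target: (-3628, 1142). Remaining: Δeast = -642.52, Δnorth = 2753.32.
Bearing = atan2(-642.52, 2753.32) mod 360° = 346.86°; distance = √((-642.52)² + (2753.32)²) = 2827.298 m.

347°, 2827 m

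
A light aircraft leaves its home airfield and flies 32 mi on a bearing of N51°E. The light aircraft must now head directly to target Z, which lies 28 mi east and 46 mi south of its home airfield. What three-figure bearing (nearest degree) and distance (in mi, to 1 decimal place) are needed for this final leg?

177°, 66.2 mi

Leg 1 (N51°E, 32 mi): east 32 sin 51° = 24.87, north 32 cos 51° = 20.14
Current position: (24.87, 20.14). Target: (28, -46). Remaining: Δeast = 3.13, Δnorth = -66.14.
Bearing = atan2(3.13, -66.14) mod 360° = 177.29°; distance = √((3.13)² + (-66.14)²) = 66.212 mi.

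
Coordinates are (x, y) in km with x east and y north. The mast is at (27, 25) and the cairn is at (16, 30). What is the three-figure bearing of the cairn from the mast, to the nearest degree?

Δeast = 16 − 27 = -11.00; Δnorth = 30 − 25 = 5.00.
Bearing = atan2(Δeast, Δnorth) mod 360° = 294.44° ≈ 294°.

294°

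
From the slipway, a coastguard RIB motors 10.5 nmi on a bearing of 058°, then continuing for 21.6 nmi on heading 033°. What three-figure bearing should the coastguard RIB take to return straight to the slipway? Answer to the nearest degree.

Leg 1 (058°, 10.5 nmi): east 10.5 sin 58° = 8.90, north 10.5 cos 58° = 5.56
Leg 2 (033°, 21.6 nmi): east 21.6 sin 33° = 11.76, north 21.6 cos 33° = 18.12
Net displacement: 20.67 east, 23.68 north. Direction back to start is (-20.67, -23.68): bearing = atan2(-20.67, -23.68) mod 360° = 221.12° ≈ 221°.

221°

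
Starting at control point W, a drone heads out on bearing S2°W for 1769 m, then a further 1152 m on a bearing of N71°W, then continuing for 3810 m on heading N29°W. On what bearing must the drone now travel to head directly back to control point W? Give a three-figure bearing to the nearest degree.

Leg 1 (S2°W, 1769 m): east 1769 sin 182° = -61.74, north 1769 cos 182° = -1767.92
Leg 2 (N71°W, 1152 m): east 1152 sin 289° = -1089.24, north 1152 cos 289° = 375.05
Leg 3 (N29°W, 3810 m): east 3810 sin 331° = -1847.12, north 3810 cos 331° = 3332.30
Net displacement: -2998.10 east, 1939.43 north. Direction back to start is (2998.10, -1939.43): bearing = atan2(2998.10, -1939.43) mod 360° = 122.90° ≈ 123°.

123°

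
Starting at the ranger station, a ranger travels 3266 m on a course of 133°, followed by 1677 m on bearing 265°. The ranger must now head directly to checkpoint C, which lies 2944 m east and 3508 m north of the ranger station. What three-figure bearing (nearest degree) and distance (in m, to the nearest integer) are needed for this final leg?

021°, 6289 m

Leg 1 (133°, 3266 m): east 3266 sin 133° = 2388.60, north 3266 cos 133° = -2227.41
Leg 2 (265°, 1677 m): east 1677 sin 265° = -1670.62, north 1677 cos 265° = -146.16
Current position: (717.98, -2373.57). Target: (2944, 3508). Remaining: Δeast = 2226.02, Δnorth = 5881.57.
Bearing = atan2(2226.02, 5881.57) mod 360° = 20.73°; distance = √((2226.02)² + (5881.57)²) = 6288.719 m.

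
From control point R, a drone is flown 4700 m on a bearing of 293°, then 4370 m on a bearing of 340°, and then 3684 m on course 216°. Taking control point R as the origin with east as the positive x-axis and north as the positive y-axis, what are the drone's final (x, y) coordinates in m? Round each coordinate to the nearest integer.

(-7986, 2962)

Leg 1 (293°, 4700 m): east 4700 sin 293° = -4326.37, north 4700 cos 293° = 1836.44
Leg 2 (340°, 4370 m): east 4370 sin 340° = -1494.63, north 4370 cos 340° = 4106.46
Leg 3 (216°, 3684 m): east 3684 sin 216° = -2165.40, north 3684 cos 216° = -2980.42
Summing: -7986.40 m east, 2962.47 m north → (-7986, 2962).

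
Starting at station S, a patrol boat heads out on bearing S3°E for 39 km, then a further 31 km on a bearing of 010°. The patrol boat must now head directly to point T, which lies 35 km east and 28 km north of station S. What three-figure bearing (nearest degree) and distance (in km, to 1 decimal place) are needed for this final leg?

Leg 1 (S3°E, 39 km): east 39 sin 177° = 2.04, north 39 cos 177° = -38.95
Leg 2 (010°, 31 km): east 31 sin 10° = 5.38, north 31 cos 10° = 30.53
Current position: (7.42, -8.42). Target: (35, 28). Remaining: Δeast = 27.58, Δnorth = 36.42.
Bearing = atan2(27.58, 36.42) mod 360° = 37.13°; distance = √((27.58)² + (36.42)²) = 45.680 km.

037°, 45.7 km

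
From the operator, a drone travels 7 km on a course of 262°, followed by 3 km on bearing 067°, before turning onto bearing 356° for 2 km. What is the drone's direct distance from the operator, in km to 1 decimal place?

4.8 km

Leg 1 (262°, 7 km): east 7 sin 262° = -6.93, north 7 cos 262° = -0.97
Leg 2 (067°, 3 km): east 3 sin 67° = 2.76, north 3 cos 67° = 1.17
Leg 3 (356°, 2 km): east 2 sin 356° = -0.14, north 2 cos 356° = 2.00
Net: -4.31 east, 2.19 north. Distance = √((-4.31)² + (2.19)²) = 4.836 km.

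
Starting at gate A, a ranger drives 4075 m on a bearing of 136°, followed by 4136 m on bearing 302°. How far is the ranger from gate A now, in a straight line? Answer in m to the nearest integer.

1002 m

Leg 1 (136°, 4075 m): east 4075 sin 136° = 2830.73, north 4075 cos 136° = -2931.31
Leg 2 (302°, 4136 m): east 4136 sin 302° = -3507.53, north 4136 cos 302° = 2191.75
Net: -676.79 east, -739.56 north. Distance = √((-676.79)² + (-739.56)²) = 1002.499 m.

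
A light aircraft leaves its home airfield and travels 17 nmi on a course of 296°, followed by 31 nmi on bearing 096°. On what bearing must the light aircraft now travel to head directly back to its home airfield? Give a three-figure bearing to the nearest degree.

Leg 1 (296°, 17 nmi): east 17 sin 296° = -15.28, north 17 cos 296° = 7.45
Leg 2 (096°, 31 nmi): east 31 sin 96° = 30.83, north 31 cos 96° = -3.24
Net displacement: 15.55 east, 4.21 north. Direction back to start is (-15.55, -4.21): bearing = atan2(-15.55, -4.21) mod 360° = 254.84° ≈ 255°.

255°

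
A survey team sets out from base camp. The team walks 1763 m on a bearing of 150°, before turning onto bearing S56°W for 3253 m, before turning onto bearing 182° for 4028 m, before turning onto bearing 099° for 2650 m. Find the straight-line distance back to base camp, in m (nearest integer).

Leg 1 (150°, 1763 m): east 1763 sin 150° = 881.50, north 1763 cos 150° = -1526.80
Leg 2 (S56°W, 3253 m): east 3253 sin 236° = -2696.86, north 3253 cos 236° = -1819.05
Leg 3 (182°, 4028 m): east 4028 sin 182° = -140.58, north 4028 cos 182° = -4025.55
Leg 4 (099°, 2650 m): east 2650 sin 99° = 2617.37, north 2650 cos 99° = -414.55
Net: 661.44 east, -7785.95 north. Distance = √((661.44)² + (-7785.95)²) = 7814.000 m.

7814 m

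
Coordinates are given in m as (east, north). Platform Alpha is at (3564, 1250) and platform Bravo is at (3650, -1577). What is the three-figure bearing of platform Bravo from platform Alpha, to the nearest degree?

Δeast = 3650 − 3564 = 86.00; Δnorth = -1577 − 1250 = -2827.00.
Bearing = atan2(Δeast, Δnorth) mod 360° = 178.26° ≈ 178°.

178°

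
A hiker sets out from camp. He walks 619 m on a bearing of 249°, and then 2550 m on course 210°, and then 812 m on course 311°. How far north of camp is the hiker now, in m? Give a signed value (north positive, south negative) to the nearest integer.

Leg 1 (249°, 619 m): east 619 sin 249° = -577.89, north 619 cos 249° = -221.83
Leg 2 (210°, 2550 m): east 2550 sin 210° = -1275.00, north 2550 cos 210° = -2208.36
Leg 3 (311°, 812 m): east 812 sin 311° = -612.82, north 812 cos 311° = 532.72
Net north component: -1897.47 m.

-1897 m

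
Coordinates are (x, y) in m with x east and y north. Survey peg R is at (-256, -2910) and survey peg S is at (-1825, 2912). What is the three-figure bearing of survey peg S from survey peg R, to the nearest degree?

345°

Δeast = -1825 − -256 = -1569.00; Δnorth = 2912 − -2910 = 5822.00.
Bearing = atan2(Δeast, Δnorth) mod 360° = 344.92° ≈ 345°.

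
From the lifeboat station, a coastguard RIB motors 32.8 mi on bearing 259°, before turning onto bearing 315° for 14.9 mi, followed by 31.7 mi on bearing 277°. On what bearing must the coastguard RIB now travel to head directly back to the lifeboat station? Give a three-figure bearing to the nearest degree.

Leg 1 (259°, 32.8 mi): east 32.8 sin 259° = -32.20, north 32.8 cos 259° = -6.26
Leg 2 (315°, 14.9 mi): east 14.9 sin 315° = -10.54, north 14.9 cos 315° = 10.54
Leg 3 (277°, 31.7 mi): east 31.7 sin 277° = -31.46, north 31.7 cos 277° = 3.86
Net displacement: -74.20 east, 8.14 north. Direction back to start is (74.20, -8.14): bearing = atan2(74.20, -8.14) mod 360° = 96.26° ≈ 096°.

096°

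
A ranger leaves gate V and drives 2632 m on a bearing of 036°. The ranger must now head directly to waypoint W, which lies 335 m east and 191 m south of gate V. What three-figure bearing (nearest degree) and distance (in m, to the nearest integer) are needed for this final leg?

Leg 1 (036°, 2632 m): east 2632 sin 36° = 1547.05, north 2632 cos 36° = 2129.33
Current position: (1547.05, 2129.33). Target: (335, -191). Remaining: Δeast = -1212.05, Δnorth = -2320.33.
Bearing = atan2(-1212.05, -2320.33) mod 360° = 207.58°; distance = √((-1212.05)² + (-2320.33)²) = 2617.826 m.

208°, 2618 m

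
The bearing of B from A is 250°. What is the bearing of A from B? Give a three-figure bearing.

070°

Back-bearing = 250° − 180° = 070°.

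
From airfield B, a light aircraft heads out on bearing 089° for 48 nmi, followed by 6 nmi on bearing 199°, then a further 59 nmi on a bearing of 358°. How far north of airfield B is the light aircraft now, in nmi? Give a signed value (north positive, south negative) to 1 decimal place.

54.1 nmi

Leg 1 (089°, 48 nmi): east 48 sin 89° = 47.99, north 48 cos 89° = 0.84
Leg 2 (199°, 6 nmi): east 6 sin 199° = -1.95, north 6 cos 199° = -5.67
Leg 3 (358°, 59 nmi): east 59 sin 358° = -2.06, north 59 cos 358° = 58.96
Net north component: 54.13 nmi.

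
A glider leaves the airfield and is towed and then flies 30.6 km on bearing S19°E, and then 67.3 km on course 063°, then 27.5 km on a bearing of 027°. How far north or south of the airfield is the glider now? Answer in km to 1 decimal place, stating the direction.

26.1 km north

Leg 1 (S19°E, 30.6 km): east 30.6 sin 161° = 9.96, north 30.6 cos 161° = -28.93
Leg 2 (063°, 67.3 km): east 67.3 sin 63° = 59.96, north 67.3 cos 63° = 30.55
Leg 3 (027°, 27.5 km): east 27.5 sin 27° = 12.48, north 27.5 cos 27° = 24.50
Net north component: 26.12 km.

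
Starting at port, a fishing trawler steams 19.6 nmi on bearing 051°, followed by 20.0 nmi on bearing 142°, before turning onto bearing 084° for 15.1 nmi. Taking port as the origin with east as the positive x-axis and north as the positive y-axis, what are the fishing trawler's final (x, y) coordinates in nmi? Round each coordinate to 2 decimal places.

Leg 1 (051°, 19.6 nmi): east 19.6 sin 51° = 15.23, north 19.6 cos 51° = 12.33
Leg 2 (142°, 20.0 nmi): east 20.0 sin 142° = 12.31, north 20.0 cos 142° = -15.76
Leg 3 (084°, 15.1 nmi): east 15.1 sin 84° = 15.02, north 15.1 cos 84° = 1.58
Summing: 42.56 nmi east, -1.85 nmi north → (42.56, -1.85).

(42.56, -1.85)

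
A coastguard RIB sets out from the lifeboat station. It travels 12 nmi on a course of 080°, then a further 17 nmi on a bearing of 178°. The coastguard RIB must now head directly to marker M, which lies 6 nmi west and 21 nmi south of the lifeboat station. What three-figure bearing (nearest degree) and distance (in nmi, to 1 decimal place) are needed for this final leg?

252°, 19.4 nmi

Leg 1 (080°, 12 nmi): east 12 sin 80° = 11.82, north 12 cos 80° = 2.08
Leg 2 (178°, 17 nmi): east 17 sin 178° = 0.59, north 17 cos 178° = -16.99
Current position: (12.41, -14.91). Target: (-6, -21). Remaining: Δeast = -18.41, Δnorth = -6.09.
Bearing = atan2(-18.41, -6.09) mod 360° = 251.69°; distance = √((-18.41)² + (-6.09)²) = 19.393 nmi.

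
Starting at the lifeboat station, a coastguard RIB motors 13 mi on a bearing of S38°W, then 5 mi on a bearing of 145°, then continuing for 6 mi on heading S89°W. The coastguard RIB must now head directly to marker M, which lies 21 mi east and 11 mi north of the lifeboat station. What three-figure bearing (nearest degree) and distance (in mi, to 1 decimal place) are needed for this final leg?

Leg 1 (S38°W, 13 mi): east 13 sin 218° = -8.00, north 13 cos 218° = -10.24
Leg 2 (145°, 5 mi): east 5 sin 145° = 2.87, north 5 cos 145° = -4.10
Leg 3 (S89°W, 6 mi): east 6 sin 269° = -6.00, north 6 cos 269° = -0.10
Current position: (-11.13, -14.44). Target: (21, 11). Remaining: Δeast = 32.13, Δnorth = 25.44.
Bearing = atan2(32.13, 25.44) mod 360° = 51.63°; distance = √((32.13)² + (25.44)²) = 40.989 mi.

052°, 41.0 mi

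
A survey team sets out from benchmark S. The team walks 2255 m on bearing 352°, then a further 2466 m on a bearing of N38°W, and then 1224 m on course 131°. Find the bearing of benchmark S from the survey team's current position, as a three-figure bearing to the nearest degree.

165°

Leg 1 (352°, 2255 m): east 2255 sin 352° = -313.84, north 2255 cos 352° = 2233.05
Leg 2 (N38°W, 2466 m): east 2466 sin 322° = -1518.22, north 2466 cos 322° = 1943.23
Leg 3 (131°, 1224 m): east 1224 sin 131° = 923.76, north 1224 cos 131° = -803.02
Net displacement: -908.29 east, 3373.27 north. Direction back to start is (908.29, -3373.27): bearing = atan2(908.29, -3373.27) mod 360° = 164.93° ≈ 165°.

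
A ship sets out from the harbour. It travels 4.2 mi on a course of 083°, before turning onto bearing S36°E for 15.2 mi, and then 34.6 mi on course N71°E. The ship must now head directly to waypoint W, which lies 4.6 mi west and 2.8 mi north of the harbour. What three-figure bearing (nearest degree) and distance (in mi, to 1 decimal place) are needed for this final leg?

Leg 1 (083°, 4.2 mi): east 4.2 sin 83° = 4.17, north 4.2 cos 83° = 0.51
Leg 2 (S36°E, 15.2 mi): east 15.2 sin 144° = 8.93, north 15.2 cos 144° = -12.30
Leg 3 (N71°E, 34.6 mi): east 34.6 sin 71° = 32.71, north 34.6 cos 71° = 11.26
Current position: (45.82, -0.52). Target: (-4.6, 2.8). Remaining: Δeast = -50.42, Δnorth = 3.32.
Bearing = atan2(-50.42, 3.32) mod 360° = 273.77°; distance = √((-50.42)² + (3.32)²) = 50.527 mi.

274°, 50.5 mi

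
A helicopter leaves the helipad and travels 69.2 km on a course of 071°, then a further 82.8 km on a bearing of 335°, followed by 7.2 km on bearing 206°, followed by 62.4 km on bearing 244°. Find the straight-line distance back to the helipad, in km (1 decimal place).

70.0 km

Leg 1 (071°, 69.2 km): east 69.2 sin 71° = 65.43, north 69.2 cos 71° = 22.53
Leg 2 (335°, 82.8 km): east 82.8 sin 335° = -34.99, north 82.8 cos 335° = 75.04
Leg 3 (206°, 7.2 km): east 7.2 sin 206° = -3.16, north 7.2 cos 206° = -6.47
Leg 4 (244°, 62.4 km): east 62.4 sin 244° = -56.08, north 62.4 cos 244° = -27.35
Net: -28.80 east, 63.75 north. Distance = √((-28.80)² + (63.75)²) = 69.951 km.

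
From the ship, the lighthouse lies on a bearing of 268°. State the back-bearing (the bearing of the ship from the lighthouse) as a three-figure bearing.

Back-bearing = 268° − 180° = 088°.

088°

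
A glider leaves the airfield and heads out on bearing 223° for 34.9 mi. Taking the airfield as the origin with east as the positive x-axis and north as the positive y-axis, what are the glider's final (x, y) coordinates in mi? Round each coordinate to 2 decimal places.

Leg 1 (223°, 34.9 mi): east 34.9 sin 223° = -23.80, north 34.9 cos 223° = -25.52
Summing: -23.80 mi east, -25.52 mi north → (-23.80, -25.52).

(-23.80, -25.52)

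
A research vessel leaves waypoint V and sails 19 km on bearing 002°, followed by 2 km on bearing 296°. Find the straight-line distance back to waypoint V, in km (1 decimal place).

Leg 1 (002°, 19 km): east 19 sin 2° = 0.66, north 19 cos 2° = 18.99
Leg 2 (296°, 2 km): east 2 sin 296° = -1.80, north 2 cos 296° = 0.88
Net: -1.13 east, 19.87 north. Distance = √((-1.13)² + (19.87)²) = 19.898 km.

19.9 km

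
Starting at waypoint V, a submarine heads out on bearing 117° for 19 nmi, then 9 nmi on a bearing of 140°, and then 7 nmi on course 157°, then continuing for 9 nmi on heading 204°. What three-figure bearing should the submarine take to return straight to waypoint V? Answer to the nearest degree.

Leg 1 (117°, 19 nmi): east 19 sin 117° = 16.93, north 19 cos 117° = -8.63
Leg 2 (140°, 9 nmi): east 9 sin 140° = 5.79, north 9 cos 140° = -6.89
Leg 3 (157°, 7 nmi): east 7 sin 157° = 2.74, north 7 cos 157° = -6.44
Leg 4 (204°, 9 nmi): east 9 sin 204° = -3.66, north 9 cos 204° = -8.22
Net displacement: 21.79 east, -30.19 north. Direction back to start is (-21.79, 30.19): bearing = atan2(-21.79, 30.19) mod 360° = 324.18° ≈ 324°.

324°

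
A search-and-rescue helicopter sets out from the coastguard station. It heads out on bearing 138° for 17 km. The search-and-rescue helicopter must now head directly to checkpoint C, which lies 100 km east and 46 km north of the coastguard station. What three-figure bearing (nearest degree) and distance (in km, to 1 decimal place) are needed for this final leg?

Leg 1 (138°, 17 km): east 17 sin 138° = 11.38, north 17 cos 138° = -12.63
Current position: (11.38, -12.63). Target: (100, 46). Remaining: Δeast = 88.62, Δnorth = 58.63.
Bearing = atan2(88.62, 58.63) mod 360° = 56.51°; distance = √((88.62)² + (58.63)²) = 106.265 km.

057°, 106.3 km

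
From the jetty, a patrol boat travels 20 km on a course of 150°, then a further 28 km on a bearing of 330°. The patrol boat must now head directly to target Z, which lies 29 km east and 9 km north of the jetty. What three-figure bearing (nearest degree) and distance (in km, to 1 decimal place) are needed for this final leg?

086°, 33.1 km

Leg 1 (150°, 20 km): east 20 sin 150° = 10.00, north 20 cos 150° = -17.32
Leg 2 (330°, 28 km): east 28 sin 330° = -14.00, north 28 cos 330° = 24.25
Current position: (-4.00, 6.93). Target: (29, 9). Remaining: Δeast = 33.00, Δnorth = 2.07.
Bearing = atan2(33.00, 2.07) mod 360° = 86.41°; distance = √((33.00)² + (2.07)²) = 33.065 km.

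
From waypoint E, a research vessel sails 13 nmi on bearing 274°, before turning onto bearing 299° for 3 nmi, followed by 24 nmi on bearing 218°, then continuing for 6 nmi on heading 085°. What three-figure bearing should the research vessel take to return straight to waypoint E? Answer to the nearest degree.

057°

Leg 1 (274°, 13 nmi): east 13 sin 274° = -12.97, north 13 cos 274° = 0.91
Leg 2 (299°, 3 nmi): east 3 sin 299° = -2.62, north 3 cos 299° = 1.45
Leg 3 (218°, 24 nmi): east 24 sin 218° = -14.78, north 24 cos 218° = -18.91
Leg 4 (085°, 6 nmi): east 6 sin 85° = 5.98, north 6 cos 85° = 0.52
Net displacement: -24.39 east, -16.03 north. Direction back to start is (24.39, 16.03): bearing = atan2(24.39, 16.03) mod 360° = 56.69° ≈ 057°.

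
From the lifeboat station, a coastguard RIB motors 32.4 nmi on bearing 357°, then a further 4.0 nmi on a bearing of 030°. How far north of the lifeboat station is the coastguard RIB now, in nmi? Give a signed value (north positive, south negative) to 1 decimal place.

35.8 nmi

Leg 1 (357°, 32.4 nmi): east 32.4 sin 357° = -1.70, north 32.4 cos 357° = 32.36
Leg 2 (030°, 4.0 nmi): east 4.0 sin 30° = 2.00, north 4.0 cos 30° = 3.46
Net north component: 35.82 nmi.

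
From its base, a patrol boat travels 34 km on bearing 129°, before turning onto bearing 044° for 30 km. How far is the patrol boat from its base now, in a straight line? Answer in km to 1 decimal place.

47.3 km

Leg 1 (129°, 34 km): east 34 sin 129° = 26.42, north 34 cos 129° = -21.40
Leg 2 (044°, 30 km): east 30 sin 44° = 20.84, north 30 cos 44° = 21.58
Net: 47.26 east, 0.18 north. Distance = √((47.26)² + (0.18)²) = 47.263 km.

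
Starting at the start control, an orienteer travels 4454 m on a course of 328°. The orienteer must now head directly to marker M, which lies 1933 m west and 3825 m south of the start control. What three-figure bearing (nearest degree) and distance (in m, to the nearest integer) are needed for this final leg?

177°, 7614 m

Leg 1 (328°, 4454 m): east 4454 sin 328° = -2360.26, north 4454 cos 328° = 3777.21
Current position: (-2360.26, 3777.21). Target: (-1933, -3825). Remaining: Δeast = 427.26, Δnorth = -7602.21.
Bearing = atan2(427.26, -7602.21) mod 360° = 176.78°; distance = √((427.26)² + (-7602.21)²) = 7614.203 m.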